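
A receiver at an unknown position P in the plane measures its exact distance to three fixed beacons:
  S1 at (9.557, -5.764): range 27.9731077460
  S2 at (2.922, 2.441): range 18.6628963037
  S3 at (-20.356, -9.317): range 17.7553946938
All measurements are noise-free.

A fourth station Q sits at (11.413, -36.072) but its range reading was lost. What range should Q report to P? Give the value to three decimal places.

eq1: (x − 9.557)² + (y + 5.764)² = 27.9731077460²
eq2: (x − 2.922)² + (y − 2.441)² = 18.6628963037²
eq3: (x + 20.356)² + (y + 9.317)² = 17.7553946938²
eq1−eq2, eq1−eq3 (x²,y² cancel):
  -13.270·x + 16.410·y = 324.127679
  -59.826·x − 7.106·y = 843.853996
det = -13.270·-7.106 − 16.410·-59.826 = 1076.041280
x = (324.127679·-7.106 − 16.410·843.853996) / 1076.041280 = -15.009550
y = (-13.270·843.853996 − 324.127679·-59.826) / 1076.041280 = 7.614318
|P − Q| = √((-15.009550 − 11.413)² + (7.614318 − -36.072)²) = 51.055318

51.055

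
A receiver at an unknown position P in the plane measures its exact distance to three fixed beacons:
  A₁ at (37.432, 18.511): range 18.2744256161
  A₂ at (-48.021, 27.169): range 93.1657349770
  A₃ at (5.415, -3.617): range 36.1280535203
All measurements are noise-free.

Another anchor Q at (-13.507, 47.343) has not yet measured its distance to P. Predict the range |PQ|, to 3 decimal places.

eq1: (x − 37.432)² + (y − 18.511)² = 18.2744256161²
eq2: (x + 48.021)² + (y − 27.169)² = 93.1657349770²
eq3: (x − 5.415)² + (y + 3.617)² = 36.1280535203²
eq2−eq3, eq2−eq1 (x²,y² cancel):
  106.872·x − 61.572·y = 4372.851835
  170.906·x − 17.316·y = 7045.540285
det = 106.872·-17.316 − -61.572·170.906 = 8672.428680
x = (4372.851835·-17.316 − -61.572·7045.540285) / 8672.428680 = 41.290360
y = (106.872·7045.540285 − 4372.851835·170.906) / 8672.428680 = 0.648534
|P − Q| = √((41.290360 − -13.507)² + (0.648534 − 47.343)²) = 71.993915

71.994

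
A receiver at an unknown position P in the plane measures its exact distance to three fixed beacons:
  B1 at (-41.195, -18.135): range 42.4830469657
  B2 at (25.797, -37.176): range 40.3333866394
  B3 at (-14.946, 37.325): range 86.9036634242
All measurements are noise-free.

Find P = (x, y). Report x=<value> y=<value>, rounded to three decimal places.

eq1: (x + 41.195)² + (y + 18.135)² = 42.4830469657²
eq2: (x − 25.797)² + (y + 37.176)² = 40.3333866394²
eq3: (x + 14.946)² + (y − 37.325)² = 86.9036634242²
eq1−eq2, eq1−eq3 (x²,y² cancel):
  133.984·x − 38.082·y = 199.661137
  52.498·x + 110.920·y = -6156.805146
det = 133.984·110.920 − -38.082·52.498 = 16860.734116
x = (199.661137·110.920 − -38.082·-6156.805146) / 16860.734116 = -12.592396
y = (133.984·-6156.805146 − 199.661137·52.498) / 16860.734116 = -49.546786

x=-12.592 y=-49.547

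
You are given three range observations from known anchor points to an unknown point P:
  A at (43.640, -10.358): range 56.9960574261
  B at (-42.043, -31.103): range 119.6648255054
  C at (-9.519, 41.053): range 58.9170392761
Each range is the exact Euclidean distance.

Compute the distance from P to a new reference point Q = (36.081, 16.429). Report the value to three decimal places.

eq1: (x − 43.640)² + (y + 10.358)² = 56.9960574261²
eq2: (x + 42.043)² + (y + 31.103)² = 119.6648255054²
eq3: (x + 9.519)² + (y − 41.053)² = 58.9170392761²
eq3−eq2, eq3−eq1 (x²,y² cancel):
  -65.048·x − 144.312·y = -9889.402658
  106.318·x − 102.822·y = 458.444549
det = -65.048·-102.822 − -144.312·106.318 = 22031.328672
x = (-9889.402658·-102.822 − -144.312·458.444549) / 22031.328672 = 49.157599
y = (-65.048·458.444549 − -9889.402658·106.318) / 22031.328672 = 46.370359
|P − Q| = √((49.157599 − 36.081)² + (46.370359 − 16.429)²) = 32.672349

32.672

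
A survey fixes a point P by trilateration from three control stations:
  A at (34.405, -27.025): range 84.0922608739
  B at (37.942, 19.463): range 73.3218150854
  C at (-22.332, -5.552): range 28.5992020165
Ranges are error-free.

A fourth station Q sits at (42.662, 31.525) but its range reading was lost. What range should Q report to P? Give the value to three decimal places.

78.902

eq1: (x − 34.405)² + (y + 27.025)² = 84.0922608739²
eq2: (x − 37.942)² + (y − 19.463)² = 73.3218150854²
eq3: (x + 22.332)² + (y + 5.552)² = 28.5992020165²
eq2−eq1, eq2−eq3 (x²,y² cancel):
  -7.074·x − 92.976·y = -1599.768854
  -120.548·x − 50.030·y = 3269.313406
det = -7.074·-50.030 − -92.976·-120.548 = -10854.158628
x = (-1599.768854·-50.030 − -92.976·3269.313406) / -10854.158628 = -35.378525
y = (-7.074·3269.313406 − -1599.768854·-120.548) / -10854.158628 = 19.898001
|P − Q| = √((-35.378525 − 42.662)² + (19.898001 − 31.525)²) = 78.901905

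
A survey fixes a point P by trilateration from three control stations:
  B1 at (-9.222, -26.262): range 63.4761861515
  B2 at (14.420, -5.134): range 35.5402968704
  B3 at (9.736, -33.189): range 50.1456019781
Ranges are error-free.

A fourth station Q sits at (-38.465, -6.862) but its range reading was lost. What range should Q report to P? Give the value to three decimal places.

88.448

eq1: (x + 9.222)² + (y + 26.262)² = 63.4761861515²
eq2: (x − 14.420)² + (y + 5.134)² = 35.5402968704²
eq3: (x − 9.736)² + (y + 33.189)² = 50.1456019781²
eq1−eq3, eq1−eq2 (x²,y² cancel):
  37.916·x − 13.854·y = 1936.206300
  47.284·x + 42.256·y = 2225.669935
det = 37.916·42.256 − -13.854·47.284 = 2257.251032
x = (1936.206300·42.256 − -13.854·2225.669935) / 2257.251032 = 49.906175
y = (37.916·2225.669935 − 1936.206300·47.284) / 2257.251032 = -3.173363
|P − Q| = √((49.906175 − -38.465)² + (-3.173363 − -6.862)²) = 88.448124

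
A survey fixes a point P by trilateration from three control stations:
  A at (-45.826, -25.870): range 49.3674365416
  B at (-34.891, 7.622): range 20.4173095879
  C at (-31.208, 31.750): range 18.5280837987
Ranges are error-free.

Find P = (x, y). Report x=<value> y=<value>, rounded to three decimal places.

eq1: (x + 45.826)² + (y + 25.870)² = 49.3674365416²
eq2: (x + 34.891)² + (y − 7.622)² = 20.4173095879²
eq3: (x + 31.208)² + (y − 31.750)² = 18.5280837987²
eq2−eq3, eq2−eq1 (x²,y² cancel):
  7.366·x + 48.256·y = 780.101641
  -21.870·x − 66.984·y = -526.474849
det = 7.366·-66.984 − 48.256·-21.870 = 561.954576
x = (780.101641·-66.984 − 48.256·-526.474849) / 561.954576 = -47.777452
y = (7.366·-526.474849 − 780.101641·-21.870) / 561.954576 = 23.458852

x=-47.777 y=23.459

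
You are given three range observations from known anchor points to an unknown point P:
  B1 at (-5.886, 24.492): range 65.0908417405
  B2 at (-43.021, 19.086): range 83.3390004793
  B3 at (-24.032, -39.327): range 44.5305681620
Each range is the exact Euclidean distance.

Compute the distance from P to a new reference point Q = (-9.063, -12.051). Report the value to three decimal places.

eq1: (x + 5.886)² + (y − 24.492)² = 65.0908417405²
eq2: (x + 43.021)² + (y − 19.086)² = 83.3390004793²
eq3: (x + 24.032)² + (y + 39.327)² = 44.5305681620²
eq1−eq3, eq1−eq2 (x²,y² cancel):
  -36.292·x − 127.638·y = 3743.493071
  -74.270·x − 10.812·y = -1127.992545
det = -36.292·-10.812 − -127.638·-74.270 = -9087.285156
x = (3743.493071·-10.812 − -127.638·-1127.992545) / -9087.285156 = 20.297521
y = (-36.292·-1127.992545 − 3743.493071·-74.270) / -9087.285156 = -35.100289
|P − Q| = √((20.297521 − -9.063)² + (-35.100289 − -12.051)²) = 37.327067

37.327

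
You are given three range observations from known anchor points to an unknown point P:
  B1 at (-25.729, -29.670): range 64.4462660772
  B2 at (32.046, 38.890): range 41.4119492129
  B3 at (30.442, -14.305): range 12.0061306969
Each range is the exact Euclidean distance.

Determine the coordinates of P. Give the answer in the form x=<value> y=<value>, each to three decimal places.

x=32.718 y=-2.517

eq1: (x + 25.729)² + (y + 29.670)² = 64.4462660772²
eq2: (x − 32.046)² + (y − 38.890)² = 41.4119492129²
eq3: (x − 30.442)² + (y + 14.305)² = 12.0061306969²
eq3−eq2, eq3−eq1 (x²,y² cancel):
  3.208·x + 106.390·y = -162.772536
  -112.342·x − 30.730·y = -3598.232085
det = 3.208·-30.730 − 106.390·-112.342 = 11853.483540
x = (-162.772536·-30.730 − 106.390·-3598.232085) / 11853.483540 = 32.717632
y = (3.208·-3598.232085 − -162.772536·-112.342) / 11853.483540 = -2.516502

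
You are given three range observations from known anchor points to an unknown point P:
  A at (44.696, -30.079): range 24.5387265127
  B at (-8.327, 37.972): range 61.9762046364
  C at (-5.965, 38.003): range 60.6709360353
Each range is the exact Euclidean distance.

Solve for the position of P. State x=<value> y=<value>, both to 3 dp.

x=27.407 y=-12.665

eq1: (x − 44.696)² + (y + 30.079)² = 24.5387265127²
eq2: (x + 8.327)² + (y − 37.972)² = 61.9762046364²
eq3: (x + 5.965)² + (y − 38.003)² = 60.6709360353²
eq2−eq1, eq2−eq3 (x²,y² cancel):
  106.046·x − 136.102·y = 4630.167786
  4.724·x + 0.062·y = 128.684983
det = 106.046·0.062 − -136.102·4.724 = 649.520700
x = (4630.167786·0.062 − -136.102·128.684983) / 649.520700 = 27.406908
y = (106.046·128.684983 − 4630.167786·4.724) / 649.520700 = -12.665316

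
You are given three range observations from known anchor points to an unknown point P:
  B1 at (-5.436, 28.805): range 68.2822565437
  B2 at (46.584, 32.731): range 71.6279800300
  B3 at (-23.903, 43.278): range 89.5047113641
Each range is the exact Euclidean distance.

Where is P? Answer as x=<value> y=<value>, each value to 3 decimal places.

x=20.975 y=-34.163

eq1: (x + 5.436)² + (y − 28.805)² = 68.2822565437²
eq2: (x − 46.584)² + (y − 32.731)² = 71.6279800300²
eq3: (x + 23.903)² + (y − 43.278)² = 89.5047113641²
eq1−eq2, eq1−eq3 (x²,y² cancel):
  104.040·x + 7.852·y = 1914.008332
  -36.934·x + 28.946·y = -1763.566226
det = 104.040·28.946 − 7.852·-36.934 = 3301.547608
x = (1914.008332·28.946 − 7.852·-1763.566226) / 3301.547608 = 20.975135
y = (104.040·-1763.566226 − 1914.008332·-36.934) / 3301.547608 = -34.162599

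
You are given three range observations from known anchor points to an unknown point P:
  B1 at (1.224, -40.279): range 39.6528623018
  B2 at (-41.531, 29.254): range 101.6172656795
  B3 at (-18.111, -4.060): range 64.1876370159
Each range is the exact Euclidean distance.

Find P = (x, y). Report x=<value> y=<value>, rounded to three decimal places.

x=39.900 y=-31.533

eq1: (x − 1.224)² + (y + 40.279)² = 39.6528623018²
eq2: (x + 41.531)² + (y − 29.254)² = 101.6172656795²
eq3: (x + 18.111)² + (y + 4.060)² = 64.1876370159²
eq3−eq2, eq3−eq1 (x²,y² cancel):
  -46.840·x + 66.628·y = -3969.887382
  38.670·x − 72.438·y = 3827.107353
det = -46.840·-72.438 − 66.628·38.670 = 816.491160
x = (-3969.887382·-72.438 − 66.628·3827.107353) / 816.491160 = 39.900240
y = (-46.840·3827.107353 − -3969.887382·38.670) / 816.491160 = -31.532691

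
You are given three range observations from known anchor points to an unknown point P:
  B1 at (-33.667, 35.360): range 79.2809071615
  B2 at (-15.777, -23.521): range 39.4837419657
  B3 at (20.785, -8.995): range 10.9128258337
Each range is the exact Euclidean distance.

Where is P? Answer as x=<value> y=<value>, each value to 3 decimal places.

eq1: (x + 33.667)² + (y − 35.360)² = 79.2809071615²
eq2: (x + 15.777)² + (y + 23.521)² = 39.4837419657²
eq3: (x − 20.785)² + (y + 8.995)² = 10.9128258337²
eq2−eq1, eq2−eq3 (x²,y² cancel):
  -35.780·x + 117.762·y = -3144.851042
  73.124·x + 29.052·y = 1150.651192
det = -35.780·29.052 − 117.762·73.124 = -9650.709048
x = (-3144.851042·29.052 − 117.762·1150.651192) / -9650.709048 = 23.507827
y = (-35.780·1150.651192 − -3144.851042·73.124) / -9650.709048 = -19.562686

x=23.508 y=-19.563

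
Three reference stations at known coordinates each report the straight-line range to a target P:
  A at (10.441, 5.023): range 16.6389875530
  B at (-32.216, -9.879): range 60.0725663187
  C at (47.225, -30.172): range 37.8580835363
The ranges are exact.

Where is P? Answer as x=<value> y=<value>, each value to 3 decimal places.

x=26.737 y=1.663

eq1: (x − 10.441)² + (y − 5.023)² = 16.6389875530²
eq2: (x + 32.216)² + (y + 9.879)² = 60.0725663187²
eq3: (x − 47.225)² + (y + 30.172)² = 37.8580835363²
eq1−eq3, eq1−eq2 (x²,y² cancel):
  73.568·x − 70.390·y = 1849.926617
  -85.314·x − 29.804·y = -2330.637030
det = 73.568·-29.804 − -70.390·-85.314 = -8197.873132
x = (1849.926617·-29.804 − -70.390·-2330.637030) / -8197.873132 = 26.737271
y = (73.568·-2330.637030 − 1849.926617·-85.314) / -8197.873132 = 1.663317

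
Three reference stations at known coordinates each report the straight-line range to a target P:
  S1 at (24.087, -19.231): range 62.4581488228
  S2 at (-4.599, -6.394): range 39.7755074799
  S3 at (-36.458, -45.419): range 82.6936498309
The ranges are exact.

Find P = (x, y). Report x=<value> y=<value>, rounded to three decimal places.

eq1: (x − 24.087)² + (y + 19.231)² = 62.4581488228²
eq2: (x + 4.599)² + (y + 6.394)² = 39.7755074799²
eq3: (x + 36.458)² + (y + 45.419)² = 82.6936498309²
eq2−eq3, eq2−eq1 (x²,y² cancel):
  -63.718·x − 78.050·y = -1926.111439
  57.372·x − 25.674·y = -1430.948466
det = -63.718·-25.674 − -78.050·57.372 = 6113.780532
x = (-1926.111439·-25.674 − -78.050·-1430.948466) / 6113.780532 = -10.179388
y = (-63.718·-1430.948466 − -1926.111439·57.372) / 6113.780532 = 32.988106

x=-10.179 y=32.988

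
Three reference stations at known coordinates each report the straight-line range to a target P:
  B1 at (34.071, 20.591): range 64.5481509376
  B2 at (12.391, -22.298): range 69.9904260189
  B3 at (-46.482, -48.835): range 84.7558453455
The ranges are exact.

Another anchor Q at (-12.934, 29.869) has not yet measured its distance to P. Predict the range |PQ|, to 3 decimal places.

16.660

eq1: (x − 34.071)² + (y − 20.591)² = 64.5481509376²
eq2: (x − 12.391)² + (y + 22.298)² = 69.9904260189²
eq3: (x + 46.482)² + (y + 48.835)² = 84.7558453455²
eq1−eq3, eq1−eq2 (x²,y² cancel):
  -161.106·x − 138.852·y = -56.478304
  -43.360·x − 85.778·y = -1666.280582
det = -161.106·-85.778 − -138.852·-43.360 = 7798.727748
x = (-56.478304·-85.778 − -138.852·-1666.280582) / 7798.727748 = -29.045993
y = (-161.106·-1666.280582 − -56.478304·-43.360) / 7798.727748 = 34.107986
|P − Q| = √((-29.045993 − -12.934)² + (34.107986 − 29.869)²) = 16.660292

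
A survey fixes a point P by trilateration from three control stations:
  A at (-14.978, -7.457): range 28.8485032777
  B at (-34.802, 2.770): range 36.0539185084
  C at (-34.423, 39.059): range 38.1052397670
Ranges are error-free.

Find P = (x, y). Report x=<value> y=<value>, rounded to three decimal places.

eq1: (x + 14.978)² + (y + 7.457)² = 28.8485032777²
eq2: (x + 34.802)² + (y − 2.770)² = 36.0539185084²
eq3: (x + 34.423)² + (y − 39.059)² = 38.1052397670²
eq3−eq2, eq3−eq1 (x²,y² cancel):
  -0.758·x − 72.578·y = -1339.572048
  38.890·x − 93.032·y = -1810.827921
det = -0.758·-93.032 − -72.578·38.890 = 2893.076676
x = (-1339.572048·-93.032 − -72.578·-1810.827921) / 2893.076676 = -2.351546
y = (-0.758·-1810.827921 − -1339.572048·38.890) / 2893.076676 = 18.481558

x=-2.352 y=18.482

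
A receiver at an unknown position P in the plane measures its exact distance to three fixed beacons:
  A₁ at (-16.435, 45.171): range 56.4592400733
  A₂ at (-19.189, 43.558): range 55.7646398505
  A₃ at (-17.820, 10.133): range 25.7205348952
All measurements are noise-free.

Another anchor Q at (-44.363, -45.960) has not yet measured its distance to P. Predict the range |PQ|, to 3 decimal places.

eq1: (x + 16.435)² + (y − 45.171)² = 56.4592400733²
eq2: (x + 19.189)² + (y − 43.558)² = 55.7646398505²
eq3: (x + 17.820)² + (y − 10.133)² = 25.7205348952²
eq3−eq2, eq3−eq1 (x²,y² cancel):
  -2.738·x + 66.850·y = -602.862146
  2.770·x + 70.076·y = -635.801497
det = -2.738·70.076 − 66.850·2.770 = -377.042588
x = (-602.862146·70.076 − 66.850·-635.801497) / -377.042588 = -0.682051
y = (-2.738·-635.801497 − -602.862146·2.770) / -377.042588 = -9.046067
|P − Q| = √((-0.682051 − -44.363)² + (-9.046067 − -45.960)²) = 57.189717

57.190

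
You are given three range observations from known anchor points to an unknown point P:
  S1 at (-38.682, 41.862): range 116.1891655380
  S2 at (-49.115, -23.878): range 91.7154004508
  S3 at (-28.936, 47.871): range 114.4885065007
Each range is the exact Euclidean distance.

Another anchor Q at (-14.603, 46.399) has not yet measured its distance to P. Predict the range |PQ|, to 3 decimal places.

eq1: (x + 38.682)² + (y − 41.862)² = 116.1891655380²
eq2: (x + 49.115)² + (y + 23.878)² = 91.7154004508²
eq3: (x + 28.936)² + (y − 47.871)² = 114.4885065007²
eq3−eq2, eq3−eq1 (x²,y² cancel):
  -40.358·x − 143.498·y = 4549.420813
  -19.492·x − 12.018·y = -272.504637
det = -40.358·-12.018 − -143.498·-19.492 = -2312.040572
x = (4549.420813·-12.018 − -143.498·-272.504637) / -2312.040572 = 40.561057
y = (-40.358·-272.504637 − 4549.420813·-19.492) / -2312.040572 = -43.111290
|P − Q| = √((40.561057 − -14.603)² + (-43.111290 − 46.399)²) = 105.143546

105.144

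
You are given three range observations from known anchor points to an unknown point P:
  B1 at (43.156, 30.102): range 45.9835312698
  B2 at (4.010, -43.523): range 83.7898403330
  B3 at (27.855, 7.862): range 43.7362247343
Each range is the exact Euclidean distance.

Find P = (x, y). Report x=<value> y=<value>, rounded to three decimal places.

eq1: (x − 43.156)² + (y − 30.102)² = 45.9835312698²
eq2: (x − 4.010)² + (y + 43.523)² = 83.7898403330²
eq3: (x − 27.855)² + (y − 7.862)² = 43.7362247343²
eq1−eq3, eq1−eq2 (x²,y² cancel):
  -30.602·x − 44.480·y = -1729.230877
  -78.292·x − 147.250·y = -5764.491306
det = -30.602·-147.250 − -44.480·-78.292 = 1023.716340
x = (-1729.230877·-147.250 − -44.480·-5764.491306) / 1023.716340 = -1.734198
y = (-30.602·-5764.491306 − -1729.230877·-78.292) / 1023.716340 = 40.069712

x=-1.734 y=40.070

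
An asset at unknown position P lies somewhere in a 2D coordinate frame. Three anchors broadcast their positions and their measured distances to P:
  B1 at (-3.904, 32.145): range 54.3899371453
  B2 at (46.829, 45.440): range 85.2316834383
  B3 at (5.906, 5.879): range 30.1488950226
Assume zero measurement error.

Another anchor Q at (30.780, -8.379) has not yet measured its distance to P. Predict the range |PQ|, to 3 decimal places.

eq1: (x + 3.904)² + (y − 32.145)² = 54.3899371453²
eq2: (x − 46.829)² + (y − 45.440)² = 85.2316834383²
eq3: (x − 5.906)² + (y − 5.879)² = 30.1488950226²
eq1−eq3, eq1−eq2 (x²,y² cancel):
  19.620·x − 52.532·y = 1070.210628
  101.466·x + 26.590·y = -1096.967999
det = 19.620·26.590 − -52.532·101.466 = 5851.907712
x = (1070.210628·26.590 − -52.532·-1096.967999) / 5851.907712 = -4.984532
y = (19.620·-1096.967999 − 1070.210628·101.466) / 5851.907712 = -22.234203
|P − Q| = √((-4.984532 − 30.780)² + (-22.234203 − -8.379)²) = 38.354510

38.355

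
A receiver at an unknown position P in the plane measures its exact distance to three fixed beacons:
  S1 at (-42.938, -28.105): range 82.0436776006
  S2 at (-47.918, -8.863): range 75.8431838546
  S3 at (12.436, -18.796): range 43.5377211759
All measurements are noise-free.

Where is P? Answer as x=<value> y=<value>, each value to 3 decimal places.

x=20.435 y=24.001

eq1: (x + 42.938)² + (y + 28.105)² = 82.0436776006²
eq2: (x + 47.918)² + (y + 8.863)² = 75.8431838546²
eq3: (x − 12.436)² + (y + 18.796)² = 43.5377211759²
eq3−eq2, eq3−eq1 (x²,y² cancel):
  -120.708·x + 19.866·y = -1989.911591
  -110.748·x − 18.618·y = -2710.012712
det = -120.708·-18.618 − 19.866·-110.748 = 4447.461312
x = (-1989.911591·-18.618 − 19.866·-2710.012712) / 4447.461312 = 20.435318
y = (-120.708·-2710.012712 − -1989.911591·-110.748) / 4447.461312 = 24.000543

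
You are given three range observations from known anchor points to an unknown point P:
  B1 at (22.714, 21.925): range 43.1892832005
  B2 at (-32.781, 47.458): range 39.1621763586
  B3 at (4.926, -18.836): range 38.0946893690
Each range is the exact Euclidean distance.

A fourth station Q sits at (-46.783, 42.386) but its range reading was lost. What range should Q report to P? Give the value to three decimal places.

eq1: (x − 22.714)² + (y − 21.925)² = 43.1892832005²
eq2: (x + 32.781)² + (y − 47.458)² = 39.1621763586²
eq3: (x − 4.926)² + (y + 18.836)² = 38.0946893690²
eq3−eq1, eq3−eq2 (x²,y² cancel):
  35.576·x + 81.522·y = 203.462224
  -75.414·x + 132.588·y = 2865.324654
det = 35.576·132.588 − 81.522·-75.414 = 10864.850796
x = (203.462224·132.588 − 81.522·2865.324654) / 10864.850796 = -19.016400
y = (35.576·2865.324654 − 203.462224·-75.414) / 10864.850796 = 10.794505
|P − Q| = √((-19.016400 − -46.783)² + (10.794505 − 42.386)²) = 42.059560

42.060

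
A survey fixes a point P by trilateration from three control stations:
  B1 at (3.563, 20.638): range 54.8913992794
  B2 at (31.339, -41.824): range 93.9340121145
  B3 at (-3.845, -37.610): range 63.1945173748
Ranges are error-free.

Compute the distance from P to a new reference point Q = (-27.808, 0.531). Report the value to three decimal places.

eq1: (x − 3.563)² + (y − 20.638)² = 54.8913992794²
eq2: (x − 31.339)² + (y + 41.824)² = 93.9340121145²
eq3: (x + 3.845)² + (y + 37.610)² = 63.1945173748²
eq1−eq3, eq1−eq2 (x²,y² cancel):
  -14.816·x − 116.496·y = 10.192801
  55.552·x − 124.924·y = -3517.775033
det = -14.816·-124.924 − -116.496·55.552 = 8322.459776
x = (10.192801·-124.924 − -116.496·-3517.775033) / 8322.459776 = -49.394056
y = (-14.816·-3517.775033 − 10.192801·55.552) / 8322.459776 = 6.194458
|P − Q| = √((-49.394056 − -27.808)² + (6.194458 − 0.531)²) = 22.316643

22.317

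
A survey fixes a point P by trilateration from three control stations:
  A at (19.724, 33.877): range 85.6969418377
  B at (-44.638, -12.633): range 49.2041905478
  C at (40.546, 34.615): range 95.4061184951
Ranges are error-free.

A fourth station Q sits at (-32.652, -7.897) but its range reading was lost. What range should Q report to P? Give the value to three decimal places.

eq1: (x − 19.724)² + (y − 33.877)² = 85.6969418377²
eq2: (x + 44.638)² + (y + 12.633)² = 49.2041905478²
eq3: (x − 40.546)² + (y − 34.615)² = 95.4061184951²
eq3−eq1, eq3−eq2 (x²,y² cancel):
  -41.644·x − 1.476·y = 452.872570
  -170.368·x − 94.496·y = 5991.242471
det = -41.644·-94.496 − -1.476·-170.368 = 3683.728256
x = (452.872570·-94.496 − -1.476·5991.242471) / 3683.728256 = -9.216633
y = (-41.644·5991.242471 − 452.872570·-170.368) / 3683.728256 = -46.785293
|P − Q| = √((-9.216633 − -32.652)² + (-46.785293 − -7.897)²) = 45.403918

45.404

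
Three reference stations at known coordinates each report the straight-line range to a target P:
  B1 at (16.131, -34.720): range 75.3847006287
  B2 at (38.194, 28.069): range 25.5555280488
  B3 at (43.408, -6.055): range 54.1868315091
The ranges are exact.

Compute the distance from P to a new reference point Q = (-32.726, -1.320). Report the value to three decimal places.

eq1: (x − 16.131)² + (y + 34.720)² = 75.3847006287²
eq2: (x − 38.194)² + (y − 28.069)² = 25.5555280488²
eq3: (x − 43.408)² + (y + 6.055)² = 54.1868315091²
eq1−eq3, eq1−eq2 (x²,y² cancel):
  54.554·x + 57.330·y = 3201.870308
  44.126·x + 125.578·y = 5810.730911
det = 54.554·125.578 − 57.330·44.126 = 4321.038632
x = (3201.870308·125.578 − 57.330·5810.730911) / 4321.038632 = 15.958031
y = (54.554·5810.730911 − 3201.870308·44.126) / 4321.038632 = 40.664502
|P − Q| = √((15.958031 − -32.726)² + (40.664502 − -1.320)²) = 64.287116

64.287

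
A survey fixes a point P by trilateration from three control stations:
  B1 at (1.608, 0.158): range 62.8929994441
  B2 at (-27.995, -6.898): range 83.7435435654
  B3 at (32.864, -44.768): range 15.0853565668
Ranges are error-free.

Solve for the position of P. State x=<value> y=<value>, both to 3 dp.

eq1: (x − 1.608)² + (y − 0.158)² = 62.8929994441²
eq2: (x + 27.995)² + (y + 6.898)² = 83.7435435654²
eq3: (x − 32.864)² + (y + 44.768)² = 15.0853565668²
eq1−eq2, eq1−eq3 (x²,y² cancel):
  -59.206·x − 14.112·y = -2228.759909
  62.512·x − 89.852·y = 6809.567088
det = -59.206·-89.852 − -14.112·62.512 = 6201.946856
x = (-2228.759909·-89.852 − -14.112·6809.567088) / 6201.946856 = 47.784212
y = (-59.206·6809.567088 − -2228.759909·62.512) / 6201.946856 = -42.541962

x=47.784 y=-42.542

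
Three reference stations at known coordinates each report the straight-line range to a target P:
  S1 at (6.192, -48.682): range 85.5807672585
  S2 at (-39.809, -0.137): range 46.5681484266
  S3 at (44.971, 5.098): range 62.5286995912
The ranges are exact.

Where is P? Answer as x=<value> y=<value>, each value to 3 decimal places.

x=-9.721 y=35.406

eq1: (x − 6.192)² + (y + 48.682)² = 85.5807672585²
eq2: (x + 39.809)² + (y + 0.137)² = 46.5681484266²
eq3: (x − 44.971)² + (y − 5.098)² = 62.5286995912²
eq1−eq3, eq1−eq2 (x²,y² cancel):
  77.558·x + 107.560·y = 3054.331909
  -92.002·x + 97.090·y = 4331.972539
det = 77.558·97.090 − 107.560·-92.002 = 17425.841340
x = (3054.331909·97.090 − 107.560·4331.972539) / 17425.841340 = -9.721303
y = (77.558·4331.972539 − 3054.331909·-92.002) / 17425.841340 = 35.406254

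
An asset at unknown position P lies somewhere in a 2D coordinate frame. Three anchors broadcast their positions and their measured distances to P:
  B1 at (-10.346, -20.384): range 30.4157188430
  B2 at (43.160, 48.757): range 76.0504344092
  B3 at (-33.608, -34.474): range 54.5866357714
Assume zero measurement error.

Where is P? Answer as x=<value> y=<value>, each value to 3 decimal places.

eq1: (x + 10.346)² + (y + 20.384)² = 30.4157188430²
eq2: (x − 43.160)² + (y − 48.757)² = 76.0504344092²
eq3: (x + 33.608)² + (y + 34.474)² = 54.5866357714²
eq2−eq1, eq2−eq3 (x²,y² cancel):
  -107.012·x − 138.282·y = 1141.069144
  -153.536·x − 166.462·y = 881.891460
det = -107.012·-166.462 − -138.282·-153.536 = -3417.833608
x = (1141.069144·-166.462 − -138.282·881.891460) / -3417.833608 = 19.894162
y = (-107.012·881.891460 − 1141.069144·-153.536) / -3417.833608 = -23.647208

x=19.894 y=-23.647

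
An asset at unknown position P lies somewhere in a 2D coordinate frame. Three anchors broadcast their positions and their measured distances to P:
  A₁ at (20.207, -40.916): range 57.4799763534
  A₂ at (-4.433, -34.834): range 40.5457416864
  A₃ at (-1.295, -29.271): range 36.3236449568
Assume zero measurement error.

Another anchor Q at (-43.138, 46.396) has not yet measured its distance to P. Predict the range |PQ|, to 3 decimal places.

50.492

eq1: (x − 20.207)² + (y + 40.916)² = 57.4799763534²
eq2: (x + 4.433)² + (y + 34.834)² = 40.5457416864²
eq3: (x + 1.295)² + (y + 29.271)² = 36.3236449568²
eq3−eq1, eq3−eq2 (x²,y² cancel):
  43.004·x − 23.290·y = -760.567060
  -6.276·x − 11.126·y = 50.040593
det = 43.004·-11.126 − -23.290·-6.276 = -624.630544
x = (-760.567060·-11.126 − -23.290·50.040593) / -624.630544 = -15.413134
y = (43.004·50.040593 − -760.567060·-6.276) / -624.630544 = 4.196678
|P − Q| = √((-15.413134 − -43.138)² + (4.196678 − 46.396)²) = 50.492088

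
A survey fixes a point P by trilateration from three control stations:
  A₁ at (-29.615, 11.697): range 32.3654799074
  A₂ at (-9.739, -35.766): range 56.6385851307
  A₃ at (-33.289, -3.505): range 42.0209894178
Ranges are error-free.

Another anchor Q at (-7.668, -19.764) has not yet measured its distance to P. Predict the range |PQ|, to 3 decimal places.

40.567

eq1: (x + 29.615)² + (y − 11.697)² = 32.3654799074²
eq2: (x + 9.739)² + (y + 35.766)² = 56.6385851307²
eq3: (x + 33.289)² + (y + 3.505)² = 42.0209894178²
eq1−eq3, eq1−eq2 (x²,y² cancel):
  -7.348·x − 30.404·y = -611.664750
  39.752·x − 94.926·y = -1800.218193
det = -7.348·-94.926 − -30.404·39.752 = 1906.136056
x = (-611.664750·-94.926 − -30.404·-1800.218193) / 1906.136056 = 1.746493
y = (-7.348·-1800.218193 − -611.664750·39.752) / 1906.136056 = 19.695814
|P − Q| = √((1.746493 − -7.668)² + (19.695814 − -19.764)²) = 40.567346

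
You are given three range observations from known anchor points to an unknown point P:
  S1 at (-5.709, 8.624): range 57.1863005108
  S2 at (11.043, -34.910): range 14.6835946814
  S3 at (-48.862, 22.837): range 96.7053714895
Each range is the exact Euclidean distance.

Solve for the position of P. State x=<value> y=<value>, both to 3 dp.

eq1: (x + 5.709)² + (y − 8.624)² = 57.1863005108²
eq2: (x − 11.043)² + (y + 34.910)² = 14.6835946814²
eq3: (x + 48.862)² + (y − 22.837)² = 96.7053714895²
eq2−eq1, eq2−eq3 (x²,y² cancel):
  -33.504·x + 87.068·y = -4288.354905
  -119.810·x + 115.494·y = -7567.953258
det = -33.504·115.494 − 87.068·-119.810 = 6562.106104
x = (-4288.354905·115.494 − 87.068·-7567.953258) / 6562.106104 = 24.938227
y = (-33.504·-7567.953258 − -4288.354905·-119.810) / 6562.106104 = -39.656642

x=24.938 y=-39.657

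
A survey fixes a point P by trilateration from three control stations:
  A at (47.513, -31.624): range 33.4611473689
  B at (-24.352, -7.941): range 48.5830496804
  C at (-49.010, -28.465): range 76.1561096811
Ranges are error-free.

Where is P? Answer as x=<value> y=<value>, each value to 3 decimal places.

x=24.230 y=-7.592

eq1: (x − 47.513)² + (y + 31.624)² = 33.4611473689²
eq2: (x + 24.352)² + (y + 7.941)² = 48.5830496804²
eq3: (x + 49.010)² + (y + 28.465)² = 76.1561096811²
eq3−eq1, eq3−eq2 (x²,y² cancel):
  193.046·x − 6.318·y = 4725.430879
  49.316·x + 41.048·y = 883.283386
det = 193.046·41.048 − -6.318·49.316 = 8235.730696
x = (4725.430879·41.048 − -6.318·883.283386) / 8235.730696 = 24.229796
y = (193.046·883.283386 − 4725.430879·49.316) / 8235.730696 = -7.591922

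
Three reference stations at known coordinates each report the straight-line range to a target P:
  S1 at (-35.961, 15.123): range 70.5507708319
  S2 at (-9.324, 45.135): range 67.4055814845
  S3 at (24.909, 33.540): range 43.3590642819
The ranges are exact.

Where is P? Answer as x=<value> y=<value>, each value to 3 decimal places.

eq1: (x + 35.961)² + (y − 15.123)² = 70.5507708319²
eq2: (x + 9.324)² + (y − 45.135)² = 67.4055814845²
eq3: (x − 24.909)² + (y − 33.540)² = 43.3590642819²
eq2−eq3, eq2−eq1 (x²,y² cancel):
  68.466·x − 23.190·y = 2284.788640
  -53.274·x − 60.024·y = -1036.105401
det = 68.466·-60.024 − -23.190·-53.274 = -5345.027244
x = (2284.788640·-60.024 − -23.190·-1036.105401) / -5345.027244 = 30.153155
y = (68.466·-1036.105401 − 2284.788640·-53.274) / -5345.027244 = -9.500763

x=30.153 y=-9.501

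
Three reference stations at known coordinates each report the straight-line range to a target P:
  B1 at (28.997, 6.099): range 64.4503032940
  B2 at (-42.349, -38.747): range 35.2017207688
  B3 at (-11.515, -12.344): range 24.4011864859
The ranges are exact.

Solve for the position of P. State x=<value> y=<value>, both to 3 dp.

x=-34.591 y=-4.411

eq1: (x − 28.997)² + (y − 6.099)² = 64.4503032940²
eq2: (x + 42.349)² + (y + 38.747)² = 35.2017207688²
eq3: (x + 11.515)² + (y + 12.344)² = 24.4011864859²
eq3−eq2, eq3−eq1 (x²,y² cancel):
  -61.668·x − 52.806·y = 2366.055006
  81.024·x + 36.886·y = -2965.369444
det = -61.668·36.886 − -52.806·81.024 = 2003.867496
x = (2366.055006·36.886 − -52.806·-2965.369444) / 2003.867496 = -34.590607
y = (-61.668·-2965.369444 − 2366.055006·81.024) / 2003.867496 = -4.410889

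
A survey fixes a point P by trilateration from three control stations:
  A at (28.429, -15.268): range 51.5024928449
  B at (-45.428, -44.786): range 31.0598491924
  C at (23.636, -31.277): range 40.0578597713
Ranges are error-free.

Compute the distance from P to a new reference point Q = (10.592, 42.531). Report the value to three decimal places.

eq1: (x − 28.429)² + (y + 15.268)² = 51.5024928449²
eq2: (x + 45.428)² + (y + 44.786)² = 31.0598491924²
eq3: (x − 23.636)² + (y + 31.277)² = 40.0578597713²
eq1−eq2, eq1−eq3 (x²,y² cancel):
  -147.714·x − 59.036·y = 4715.961652
  -9.586·x − 32.018·y = 1543.466000
det = -147.714·-32.018 − -59.036·-9.586 = 4163.587756
x = (4715.961652·-32.018 − -59.036·1543.466000) / 4163.587756 = -14.380771
y = (-147.714·1543.466000 − 4715.961652·-9.586) / 4163.587756 = -43.900679
|P − Q| = √((-14.380771 − 10.592)² + (-43.900679 − 42.531)²) = 89.967074

89.967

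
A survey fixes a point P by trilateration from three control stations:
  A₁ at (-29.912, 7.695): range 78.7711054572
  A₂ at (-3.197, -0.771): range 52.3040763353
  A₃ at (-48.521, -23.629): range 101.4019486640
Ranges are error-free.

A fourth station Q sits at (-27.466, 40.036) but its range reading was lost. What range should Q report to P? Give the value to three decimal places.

eq1: (x + 29.912)² + (y − 7.695)² = 78.7711054572²
eq2: (x + 3.197)² + (y + 0.771)² = 52.3040763353²
eq3: (x + 48.521)² + (y + 23.629)² = 101.4019486640²
eq1−eq2, eq1−eq3 (x²,y² cancel):
  53.430·x − 16.932·y = 2526.045135
  -37.218·x − 62.648·y = -2118.791825
det = 53.430·-62.648 − -16.932·-37.218 = -3977.457816
x = (2526.045135·-62.648 − -16.932·-2118.791825) / -3977.457816 = 48.806818
y = (53.430·-2118.791825 − 2526.045135·-37.218) / -3977.457816 = 4.825368
|P − Q| = √((48.806818 − -27.466)² + (4.825368 − 40.036)²) = 84.007924

84.008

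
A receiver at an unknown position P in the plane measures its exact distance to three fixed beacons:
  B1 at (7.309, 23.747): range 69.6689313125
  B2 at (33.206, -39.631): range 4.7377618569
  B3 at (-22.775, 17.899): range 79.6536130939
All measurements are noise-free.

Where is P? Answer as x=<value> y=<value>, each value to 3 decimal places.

eq1: (x − 7.309)² + (y − 23.747)² = 69.6689313125²
eq2: (x − 33.206)² + (y + 39.631)² = 4.7377618569²
eq3: (x + 22.775)² + (y − 17.899)² = 79.6536130939²
eq3−eq1, eq3−eq2 (x²,y² cancel):
  60.168·x + 11.696·y = 1269.204753
  111.962·x − 115.060·y = 8156.431463
det = 60.168·-115.060 − 11.696·111.962 = -8232.437632
x = (1269.204753·-115.060 − 11.696·8156.431463) / -8232.437632 = 29.326954
y = (60.168·8156.431463 − 1269.204753·111.962) / -8232.437632 = -42.351182

x=29.327 y=-42.351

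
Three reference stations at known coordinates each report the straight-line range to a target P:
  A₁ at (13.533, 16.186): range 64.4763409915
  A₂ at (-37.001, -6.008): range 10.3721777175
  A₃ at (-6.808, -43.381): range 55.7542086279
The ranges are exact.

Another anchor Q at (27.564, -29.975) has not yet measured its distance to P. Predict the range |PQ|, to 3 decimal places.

78.923

eq1: (x − 13.533)² + (y − 16.186)² = 64.4763409915²
eq2: (x + 37.001)² + (y + 6.008)² = 10.3721777175²
eq3: (x + 6.808)² + (y + 43.381)² = 55.7542086279²
eq2−eq3, eq2−eq1 (x²,y² cancel):
  60.386·x − 74.746·y = -2477.859749
  101.068·x + 44.388·y = -5009.657857
det = 60.386·44.388 − -74.746·101.068 = 10234.842496
x = (-2477.859749·44.388 − -74.746·-5009.657857) / 10234.842496 = -47.332348
y = (60.386·-5009.657857 − -2477.859749·101.068) / 10234.842496 = -5.088585
|P − Q| = √((-47.332348 − 27.564)² + (-5.088585 − -29.975)²) = 78.922725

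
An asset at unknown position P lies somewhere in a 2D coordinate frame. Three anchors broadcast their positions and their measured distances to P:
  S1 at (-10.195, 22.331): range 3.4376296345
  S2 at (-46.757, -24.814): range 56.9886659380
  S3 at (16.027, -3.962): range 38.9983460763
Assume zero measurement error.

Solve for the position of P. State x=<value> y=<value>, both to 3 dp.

x=-13.526 y=21.483

eq1: (x + 10.195)² + (y − 22.331)² = 3.4376296345²
eq2: (x + 46.757)² + (y + 24.814)² = 56.9886659380²
eq3: (x − 16.027)² + (y + 3.962)² = 38.9983460763²
eq2−eq3, eq2−eq1 (x²,y² cancel):
  125.568·x + 41.704·y = -802.552423
  73.124·x + 94.290·y = 1036.550689
det = 125.568·94.290 − 41.704·73.124 = 8790.243424
x = (-802.552423·94.290 − 41.704·1036.550689) / 8790.243424 = -13.526472
y = (125.568·1036.550689 − -802.552423·73.124) / 8790.243424 = 21.483300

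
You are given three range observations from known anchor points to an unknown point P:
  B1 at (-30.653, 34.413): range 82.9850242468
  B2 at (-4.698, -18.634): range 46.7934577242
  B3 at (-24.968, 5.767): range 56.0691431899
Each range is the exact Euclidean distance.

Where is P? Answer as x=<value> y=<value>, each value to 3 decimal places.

eq1: (x + 30.653)² + (y − 34.413)² = 82.9850242468²
eq2: (x + 4.698)² + (y + 18.634)² = 46.7934577242²
eq3: (x + 24.968)² + (y − 5.767)² = 56.0691431899²
eq3−eq1, eq3−eq2 (x²,y² cancel):
  -11.370·x + 57.292·y = -2275.563766
  40.540·x − 48.802·y = 666.758979
det = -11.370·-48.802 − 57.292·40.540 = -1767.738940
x = (-2275.563766·-48.802 − 57.292·666.758979) / -1767.738940 = -41.212028
y = (-11.370·666.758979 − -2275.563766·40.540) / -1767.738940 = -47.897517

x=-41.212 y=-47.898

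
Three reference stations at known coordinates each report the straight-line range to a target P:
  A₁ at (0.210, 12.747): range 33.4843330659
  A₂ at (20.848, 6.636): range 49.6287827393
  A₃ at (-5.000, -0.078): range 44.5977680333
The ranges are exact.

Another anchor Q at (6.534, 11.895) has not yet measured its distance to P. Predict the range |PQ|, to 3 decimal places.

36.978

eq1: (x − 0.210)² + (y − 12.747)² = 33.4843330659²
eq2: (x − 20.848)² + (y − 6.636)² = 49.6287827393²
eq3: (x + 5.000)² + (y + 0.078)² = 44.5977680333²
eq2−eq1, eq2−eq3 (x²,y² cancel):
  -41.276·x + 12.222·y = 1025.670024
  -51.696·x − 13.428·y = 20.385647
det = -41.276·-13.428 − 12.222·-51.696 = 1186.082640
x = (1025.670024·-13.428 − 12.222·20.385647) / 1186.082640 = -11.821984
y = (-41.276·20.385647 − 1025.670024·-51.696) / 1186.082640 = 43.994911
|P − Q| = √((-11.821984 − 6.534)² + (43.994911 − 11.895)²) = 36.977648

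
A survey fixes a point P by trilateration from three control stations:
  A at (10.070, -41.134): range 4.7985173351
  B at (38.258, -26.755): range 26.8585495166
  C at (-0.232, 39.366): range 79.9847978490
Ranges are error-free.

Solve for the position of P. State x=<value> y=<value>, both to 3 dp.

x=14.485 y=-39.253

eq1: (x − 10.070)² + (y + 41.134)² = 4.7985173351²
eq2: (x − 38.258)² + (y + 26.755)² = 26.8585495166²
eq3: (x + 0.232)² + (y − 39.366)² = 79.9847978490²
eq1−eq2, eq1−eq3 (x²,y² cancel):
  56.376·x + 28.758·y = -312.262181
  -20.604·x + 161.000·y = -6618.217194
det = 56.376·161.000 − 28.758·-20.604 = 9669.065832
x = (-312.262181·161.000 − 28.758·-6618.217194) / 9669.065832 = 14.484593
y = (56.376·-6618.217194 − -312.262181·-20.604) / 9669.065832 = -39.253271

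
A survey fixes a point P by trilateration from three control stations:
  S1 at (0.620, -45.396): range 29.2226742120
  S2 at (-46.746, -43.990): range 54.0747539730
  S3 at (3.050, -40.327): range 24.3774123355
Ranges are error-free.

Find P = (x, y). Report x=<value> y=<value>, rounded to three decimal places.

x=-0.365 y=-16.190

eq1: (x − 0.620)² + (y + 45.396)² = 29.2226742120²
eq2: (x + 46.746)² + (y + 43.990)² = 54.0747539730²
eq3: (x − 3.050)² + (y + 40.327)² = 24.3774123355²
eq3−eq2, eq3−eq1 (x²,y² cancel):
  -99.592·x − 7.326·y = 154.918402
  -4.860·x − 10.138·y = 165.905331
det = -99.592·-10.138 − -7.326·-4.860 = 974.059336
x = (154.918402·-10.138 − -7.326·165.905331) / 974.059336 = -0.364598
y = (-99.592·165.905331 − 154.918402·-4.860) / 974.059336 = -16.189918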